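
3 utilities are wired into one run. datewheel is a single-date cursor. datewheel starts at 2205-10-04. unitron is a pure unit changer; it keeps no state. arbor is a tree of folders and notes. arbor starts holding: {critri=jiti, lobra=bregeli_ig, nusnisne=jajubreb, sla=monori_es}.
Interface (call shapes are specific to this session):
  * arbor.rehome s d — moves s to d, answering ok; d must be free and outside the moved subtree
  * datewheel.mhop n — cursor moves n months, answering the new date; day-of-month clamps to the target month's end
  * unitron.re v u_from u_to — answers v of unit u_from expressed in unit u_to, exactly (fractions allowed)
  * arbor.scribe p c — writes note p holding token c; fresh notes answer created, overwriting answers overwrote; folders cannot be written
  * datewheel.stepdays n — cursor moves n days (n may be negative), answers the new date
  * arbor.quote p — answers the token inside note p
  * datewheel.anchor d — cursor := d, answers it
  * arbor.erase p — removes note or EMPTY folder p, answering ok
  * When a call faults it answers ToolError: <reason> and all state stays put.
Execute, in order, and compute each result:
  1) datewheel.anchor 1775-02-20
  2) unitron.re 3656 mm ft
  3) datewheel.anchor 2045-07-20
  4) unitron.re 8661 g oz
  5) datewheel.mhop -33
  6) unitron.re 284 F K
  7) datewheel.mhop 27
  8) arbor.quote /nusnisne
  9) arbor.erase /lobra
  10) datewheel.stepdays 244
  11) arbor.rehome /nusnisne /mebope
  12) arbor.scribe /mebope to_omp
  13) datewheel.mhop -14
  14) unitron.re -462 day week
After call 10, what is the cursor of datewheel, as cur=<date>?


Do: anchor[d=1775-02-20]
See: 1775-02-20
Do: re[v=3656; u_from=mm; u_to=ft]
See: 4570/381
Do: anchor[d=2045-07-20]
See: 2045-07-20
Do: re[v=8661; u_from=g; u_to=oz]
See: 13857600000/45359237
Do: mhop[n=-33]
See: 2042-10-20
Do: re[v=284; u_from=F; u_to=K]
See: 8263/20
Do: mhop[n=27]
See: 2045-01-20
Do: quote[p=/nusnisne]
See: jajubreb
Do: erase[p=/lobra]
See: ok
Do: stepdays[n=244]
See: 2045-09-21
Do: rehome[s=/nusnisne; d=/mebope]
See: ok
Do: scribe[p=/mebope; c=to_omp]
See: overwrote
Do: mhop[n=-14]
See: 2044-07-21
Do: re[v=-462; u_from=day; u_to=week]
See: -66

Answer: cur=2045-09-21


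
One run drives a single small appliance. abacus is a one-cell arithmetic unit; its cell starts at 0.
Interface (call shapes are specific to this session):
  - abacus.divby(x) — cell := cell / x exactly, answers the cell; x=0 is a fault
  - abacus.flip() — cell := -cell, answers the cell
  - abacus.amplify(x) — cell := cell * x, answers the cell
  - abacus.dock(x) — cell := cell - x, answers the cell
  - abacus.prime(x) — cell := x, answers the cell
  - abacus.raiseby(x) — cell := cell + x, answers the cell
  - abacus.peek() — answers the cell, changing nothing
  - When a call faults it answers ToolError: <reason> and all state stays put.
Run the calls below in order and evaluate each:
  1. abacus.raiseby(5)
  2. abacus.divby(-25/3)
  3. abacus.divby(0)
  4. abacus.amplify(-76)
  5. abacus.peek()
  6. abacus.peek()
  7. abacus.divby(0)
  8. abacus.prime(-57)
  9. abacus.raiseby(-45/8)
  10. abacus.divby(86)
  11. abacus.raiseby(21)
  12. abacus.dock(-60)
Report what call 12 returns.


;; raiseby(5) -> 5
;; divby(-25/3) -> -3/5
;; divby(0) -> ToolError: division by zero
;; amplify(-76) -> 228/5
;; peek() -> 228/5
;; peek() -> 228/5
;; divby(0) -> ToolError: division by zero
;; prime(-57) -> -57
;; raiseby(-45/8) -> -501/8
;; divby(86) -> -501/688
;; raiseby(21) -> 13947/688
;; dock(-60) -> 55227/688

Answer: 55227/688


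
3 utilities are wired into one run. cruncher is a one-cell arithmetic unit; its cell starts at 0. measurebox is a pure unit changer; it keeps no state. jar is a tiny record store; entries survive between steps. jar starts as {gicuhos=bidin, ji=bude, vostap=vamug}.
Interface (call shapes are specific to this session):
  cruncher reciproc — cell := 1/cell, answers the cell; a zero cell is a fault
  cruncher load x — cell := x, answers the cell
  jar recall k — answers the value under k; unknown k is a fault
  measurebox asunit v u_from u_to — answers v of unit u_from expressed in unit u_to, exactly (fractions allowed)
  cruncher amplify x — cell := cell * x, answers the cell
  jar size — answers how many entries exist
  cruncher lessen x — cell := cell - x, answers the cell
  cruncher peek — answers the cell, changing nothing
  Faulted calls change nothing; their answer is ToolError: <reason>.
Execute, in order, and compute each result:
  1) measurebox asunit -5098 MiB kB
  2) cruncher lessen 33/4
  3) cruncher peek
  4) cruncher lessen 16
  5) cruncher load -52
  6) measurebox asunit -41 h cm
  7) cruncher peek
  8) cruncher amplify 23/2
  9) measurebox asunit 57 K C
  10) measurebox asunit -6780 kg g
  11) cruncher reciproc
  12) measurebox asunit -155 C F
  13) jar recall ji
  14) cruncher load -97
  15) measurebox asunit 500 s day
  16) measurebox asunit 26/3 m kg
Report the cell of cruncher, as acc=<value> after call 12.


Answer: acc=-1/598

Derivation:
·→ measurebox asunit(v→-5098, u_from→MiB, u_to→kB)
·← -668205056/125
·→ cruncher lessen(x→33/4)
·← -33/4
·→ cruncher peek()
·← -33/4
·→ cruncher lessen(x→16)
·← -97/4
·→ cruncher load(x→-52)
·← -52
·→ measurebox asunit(v→-41, u_from→h, u_to→cm)
·← ToolError: incompatible units
·→ cruncher peek()
·← -52
·→ cruncher amplify(x→23/2)
·← -598
·→ measurebox asunit(v→57, u_from→K, u_to→C)
·← -4323/20
·→ measurebox asunit(v→-6780, u_from→kg, u_to→g)
·← -6780000
·→ cruncher reciproc()
·← -1/598
·→ measurebox asunit(v→-155, u_from→C, u_to→F)
·← -247
·→ jar recall(k→ji)
·← bude
·→ cruncher load(x→-97)
·← -97
·→ measurebox asunit(v→500, u_from→s, u_to→day)
·← 5/864
·→ measurebox asunit(v→26/3, u_from→m, u_to→kg)
·← ToolError: incompatible units


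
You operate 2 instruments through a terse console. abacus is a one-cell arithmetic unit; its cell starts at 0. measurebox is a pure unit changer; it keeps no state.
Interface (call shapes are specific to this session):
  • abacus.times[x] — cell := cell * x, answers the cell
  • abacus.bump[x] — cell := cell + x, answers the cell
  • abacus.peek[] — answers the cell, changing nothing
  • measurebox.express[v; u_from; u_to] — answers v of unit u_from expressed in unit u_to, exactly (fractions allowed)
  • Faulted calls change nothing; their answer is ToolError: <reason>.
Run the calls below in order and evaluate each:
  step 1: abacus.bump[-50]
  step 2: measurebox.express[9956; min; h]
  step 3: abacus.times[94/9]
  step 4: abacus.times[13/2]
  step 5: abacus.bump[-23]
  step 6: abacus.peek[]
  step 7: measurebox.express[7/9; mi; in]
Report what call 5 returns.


Answer: -30757/9

Derivation:
>> abacus.bump(x→-50)
<< -50
>> measurebox.express(v→9956, u_from→min, u_to→h)
<< 2489/15
>> abacus.times(x→94/9)
<< -4700/9
>> abacus.times(x→13/2)
<< -30550/9
>> abacus.bump(x→-23)
<< -30757/9
>> abacus.peek()
<< -30757/9
>> measurebox.express(v→7/9, u_from→mi, u_to→in)
<< 49280


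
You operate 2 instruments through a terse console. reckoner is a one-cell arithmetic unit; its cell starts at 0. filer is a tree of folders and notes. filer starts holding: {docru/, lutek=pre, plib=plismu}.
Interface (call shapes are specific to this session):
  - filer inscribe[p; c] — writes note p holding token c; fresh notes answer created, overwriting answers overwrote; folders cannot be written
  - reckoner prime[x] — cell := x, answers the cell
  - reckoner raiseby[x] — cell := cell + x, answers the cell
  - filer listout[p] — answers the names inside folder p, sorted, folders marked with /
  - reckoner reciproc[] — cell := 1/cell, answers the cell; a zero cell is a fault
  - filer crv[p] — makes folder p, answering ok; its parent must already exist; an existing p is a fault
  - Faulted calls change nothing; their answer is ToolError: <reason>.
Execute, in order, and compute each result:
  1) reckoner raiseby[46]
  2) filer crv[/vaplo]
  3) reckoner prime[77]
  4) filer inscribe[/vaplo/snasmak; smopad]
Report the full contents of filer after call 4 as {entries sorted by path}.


;; reckoner raiseby(x: 46) -> 46
;; filer crv(p: /vaplo) -> ok
;; reckoner prime(x: 77) -> 77
;; filer inscribe(p: /vaplo/snasmak, c: smopad) -> created

Answer: {docru/, lutek=pre, plib=plismu, vaplo/, vaplo/snasmak=smopad}


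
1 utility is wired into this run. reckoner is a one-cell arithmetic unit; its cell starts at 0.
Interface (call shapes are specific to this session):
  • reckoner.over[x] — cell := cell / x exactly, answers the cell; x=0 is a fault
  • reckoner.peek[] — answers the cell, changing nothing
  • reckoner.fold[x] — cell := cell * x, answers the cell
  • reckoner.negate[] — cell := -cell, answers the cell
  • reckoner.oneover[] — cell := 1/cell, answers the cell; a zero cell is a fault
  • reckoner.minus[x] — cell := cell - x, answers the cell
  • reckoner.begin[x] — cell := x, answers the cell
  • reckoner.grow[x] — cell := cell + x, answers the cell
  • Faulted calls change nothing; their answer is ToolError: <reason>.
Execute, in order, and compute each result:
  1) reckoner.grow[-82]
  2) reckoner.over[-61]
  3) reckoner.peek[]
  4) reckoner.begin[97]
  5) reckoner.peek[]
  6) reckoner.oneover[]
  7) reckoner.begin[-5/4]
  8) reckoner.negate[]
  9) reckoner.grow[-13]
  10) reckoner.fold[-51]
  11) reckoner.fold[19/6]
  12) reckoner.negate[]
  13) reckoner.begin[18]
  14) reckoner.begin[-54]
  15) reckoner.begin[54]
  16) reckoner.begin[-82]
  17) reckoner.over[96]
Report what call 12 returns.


Answer: -15181/8

Derivation:
% reckoner.grow x: -82
[out] -82
% reckoner.over x: -61
[out] 82/61
% reckoner.peek
[out] 82/61
% reckoner.begin x: 97
[out] 97
% reckoner.peek
[out] 97
% reckoner.oneover
[out] 1/97
% reckoner.begin x: -5/4
[out] -5/4
% reckoner.negate
[out] 5/4
% reckoner.grow x: -13
[out] -47/4
% reckoner.fold x: -51
[out] 2397/4
% reckoner.fold x: 19/6
[out] 15181/8
% reckoner.negate
[out] -15181/8
% reckoner.begin x: 18
[out] 18
% reckoner.begin x: -54
[out] -54
% reckoner.begin x: 54
[out] 54
% reckoner.begin x: -82
[out] -82
% reckoner.over x: 96
[out] -41/48


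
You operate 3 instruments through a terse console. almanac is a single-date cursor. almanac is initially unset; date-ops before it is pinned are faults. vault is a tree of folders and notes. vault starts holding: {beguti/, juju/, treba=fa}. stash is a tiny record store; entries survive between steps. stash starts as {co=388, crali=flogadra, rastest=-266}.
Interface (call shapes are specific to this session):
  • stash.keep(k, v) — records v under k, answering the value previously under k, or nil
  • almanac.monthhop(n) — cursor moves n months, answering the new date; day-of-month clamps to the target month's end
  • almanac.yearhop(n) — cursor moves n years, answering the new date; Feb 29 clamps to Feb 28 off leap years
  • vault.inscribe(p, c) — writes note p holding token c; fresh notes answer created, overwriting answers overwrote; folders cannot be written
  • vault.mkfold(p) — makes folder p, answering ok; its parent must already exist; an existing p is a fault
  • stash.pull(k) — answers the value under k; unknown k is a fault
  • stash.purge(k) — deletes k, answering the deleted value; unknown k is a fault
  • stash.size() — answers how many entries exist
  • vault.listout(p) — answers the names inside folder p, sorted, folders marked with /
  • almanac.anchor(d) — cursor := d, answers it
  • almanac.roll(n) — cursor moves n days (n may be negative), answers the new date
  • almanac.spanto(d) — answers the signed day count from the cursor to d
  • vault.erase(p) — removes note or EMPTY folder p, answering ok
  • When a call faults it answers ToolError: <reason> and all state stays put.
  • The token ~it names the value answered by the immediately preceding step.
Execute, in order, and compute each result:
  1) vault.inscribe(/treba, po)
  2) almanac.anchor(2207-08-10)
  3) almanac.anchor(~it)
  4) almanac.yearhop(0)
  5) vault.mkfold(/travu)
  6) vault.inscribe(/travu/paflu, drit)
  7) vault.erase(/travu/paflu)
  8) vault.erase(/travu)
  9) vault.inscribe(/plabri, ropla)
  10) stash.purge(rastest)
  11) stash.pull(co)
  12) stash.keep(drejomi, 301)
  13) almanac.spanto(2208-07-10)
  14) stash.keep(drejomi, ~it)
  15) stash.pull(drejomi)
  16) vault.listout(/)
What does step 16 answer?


Step: vault.inscribe[/treba; po]
Result: overwrote
Step: almanac.anchor[2207-08-10]
Result: 2207-08-10
Step: almanac.anchor[~it]
Result: 2207-08-10
Step: almanac.yearhop[0]
Result: 2207-08-10
Step: vault.mkfold[/travu]
Result: ok
Step: vault.inscribe[/travu/paflu; drit]
Result: created
Step: vault.erase[/travu/paflu]
Result: ok
Step: vault.erase[/travu]
Result: ok
Step: vault.inscribe[/plabri; ropla]
Result: created
Step: stash.purge[rastest]
Result: -266
Step: stash.pull[co]
Result: 388
Step: stash.keep[drejomi; 301]
Result: nil
Step: almanac.spanto[2208-07-10]
Result: 335
Step: stash.keep[drejomi; ~it]
Result: 301
Step: stash.pull[drejomi]
Result: 335
Step: vault.listout[/]
Result: [beguti/, juju/, plabri, treba]

Answer: [beguti/, juju/, plabri, treba]


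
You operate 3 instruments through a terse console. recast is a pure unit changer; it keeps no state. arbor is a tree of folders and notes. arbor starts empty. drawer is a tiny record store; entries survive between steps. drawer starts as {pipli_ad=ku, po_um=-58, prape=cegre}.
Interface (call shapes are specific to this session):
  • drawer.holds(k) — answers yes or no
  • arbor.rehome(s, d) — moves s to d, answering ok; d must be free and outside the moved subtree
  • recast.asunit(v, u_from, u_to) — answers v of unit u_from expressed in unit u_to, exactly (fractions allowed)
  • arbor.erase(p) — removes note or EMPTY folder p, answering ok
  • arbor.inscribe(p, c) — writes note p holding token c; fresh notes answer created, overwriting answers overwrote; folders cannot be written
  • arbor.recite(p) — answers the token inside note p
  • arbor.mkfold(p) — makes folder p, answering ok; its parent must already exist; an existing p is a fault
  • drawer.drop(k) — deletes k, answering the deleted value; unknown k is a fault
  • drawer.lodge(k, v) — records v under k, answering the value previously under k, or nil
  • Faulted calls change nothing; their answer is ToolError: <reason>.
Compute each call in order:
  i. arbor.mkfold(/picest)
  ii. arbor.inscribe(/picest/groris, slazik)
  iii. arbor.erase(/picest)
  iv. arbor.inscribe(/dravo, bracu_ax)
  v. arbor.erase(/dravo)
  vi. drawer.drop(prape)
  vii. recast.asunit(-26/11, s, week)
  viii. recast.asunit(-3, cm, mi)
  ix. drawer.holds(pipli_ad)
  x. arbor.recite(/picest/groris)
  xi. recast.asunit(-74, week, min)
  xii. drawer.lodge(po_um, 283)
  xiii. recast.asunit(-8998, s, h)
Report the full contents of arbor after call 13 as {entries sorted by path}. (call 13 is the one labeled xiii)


Do: arbor.mkfold[/picest]
See: ok
Do: arbor.inscribe[/picest/groris; slazik]
See: created
Do: arbor.erase[/picest]
See: ToolError: not empty
Do: arbor.inscribe[/dravo; bracu_ax]
See: created
Do: arbor.erase[/dravo]
See: ok
Do: drawer.drop[prape]
See: cegre
Do: recast.asunit[-26/11; s; week]
See: -13/3326400
Do: recast.asunit[-3; cm; mi]
See: -5/268224
Do: drawer.holds[pipli_ad]
See: yes
Do: arbor.recite[/picest/groris]
See: slazik
Do: recast.asunit[-74; week; min]
See: -745920
Do: drawer.lodge[po_um; 283]
See: -58
Do: recast.asunit[-8998; s; h]
See: -4499/1800

Answer: {picest/, picest/groris=slazik}


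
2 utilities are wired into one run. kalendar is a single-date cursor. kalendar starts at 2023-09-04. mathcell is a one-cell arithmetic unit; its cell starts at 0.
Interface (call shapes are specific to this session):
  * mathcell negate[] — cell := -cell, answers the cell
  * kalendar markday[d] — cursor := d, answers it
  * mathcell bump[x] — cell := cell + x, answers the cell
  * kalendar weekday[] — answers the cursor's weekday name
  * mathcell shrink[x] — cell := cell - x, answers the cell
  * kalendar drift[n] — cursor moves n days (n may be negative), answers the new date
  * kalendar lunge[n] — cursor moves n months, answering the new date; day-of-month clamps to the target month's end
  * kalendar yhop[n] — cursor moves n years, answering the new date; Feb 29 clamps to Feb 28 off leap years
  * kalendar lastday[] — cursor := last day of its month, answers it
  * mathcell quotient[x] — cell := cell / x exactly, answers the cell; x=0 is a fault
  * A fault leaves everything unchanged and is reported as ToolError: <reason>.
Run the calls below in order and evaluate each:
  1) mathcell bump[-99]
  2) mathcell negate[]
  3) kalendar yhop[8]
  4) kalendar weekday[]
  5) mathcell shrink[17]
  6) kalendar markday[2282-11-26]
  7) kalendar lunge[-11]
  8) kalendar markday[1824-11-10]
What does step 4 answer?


% mathcell bump x='-99'
[out] -99
% mathcell negate
[out] 99
% kalendar yhop n='8'
[out] 2031-09-04
% kalendar weekday
[out] Thursday
% mathcell shrink x='17'
[out] 82
% kalendar markday d='2282-11-26'
[out] 2282-11-26
% kalendar lunge n='-11'
[out] 2281-12-26
% kalendar markday d='1824-11-10'
[out] 1824-11-10

Answer: Thursday


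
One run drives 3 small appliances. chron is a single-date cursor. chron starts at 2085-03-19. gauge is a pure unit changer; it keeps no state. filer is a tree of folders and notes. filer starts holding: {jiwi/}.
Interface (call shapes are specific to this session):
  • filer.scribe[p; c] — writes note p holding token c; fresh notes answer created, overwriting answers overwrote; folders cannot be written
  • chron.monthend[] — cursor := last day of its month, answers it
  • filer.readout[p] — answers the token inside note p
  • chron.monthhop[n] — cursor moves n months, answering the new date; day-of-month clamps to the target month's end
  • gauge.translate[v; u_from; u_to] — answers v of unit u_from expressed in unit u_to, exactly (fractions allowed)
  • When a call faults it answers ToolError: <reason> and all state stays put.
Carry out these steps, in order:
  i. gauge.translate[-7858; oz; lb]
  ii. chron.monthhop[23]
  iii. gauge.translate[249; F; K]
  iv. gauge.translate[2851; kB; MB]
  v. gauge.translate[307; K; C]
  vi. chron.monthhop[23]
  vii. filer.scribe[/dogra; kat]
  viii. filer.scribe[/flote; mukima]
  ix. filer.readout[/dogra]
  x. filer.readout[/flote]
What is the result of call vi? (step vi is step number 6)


Answer: 2089-01-19

Derivation:
;; 1. gauge.translate(v='-7858', u_from='oz', u_to='lb') ~> -3929/8
;; 2. chron.monthhop(n='23') ~> 2087-02-19
;; 3. gauge.translate(v='249', u_from='F', u_to='K') ~> 70867/180
;; 4. gauge.translate(v='2851', u_from='kB', u_to='MB') ~> 2851/1000
;; 5. gauge.translate(v='307', u_from='K', u_to='C') ~> 677/20
;; 6. chron.monthhop(n='23') ~> 2089-01-19
;; 7. filer.scribe(p='/dogra', c='kat') ~> created
;; 8. filer.scribe(p='/flote', c='mukima') ~> created
;; 9. filer.readout(p='/dogra') ~> kat
;; 10. filer.readout(p='/flote') ~> mukima


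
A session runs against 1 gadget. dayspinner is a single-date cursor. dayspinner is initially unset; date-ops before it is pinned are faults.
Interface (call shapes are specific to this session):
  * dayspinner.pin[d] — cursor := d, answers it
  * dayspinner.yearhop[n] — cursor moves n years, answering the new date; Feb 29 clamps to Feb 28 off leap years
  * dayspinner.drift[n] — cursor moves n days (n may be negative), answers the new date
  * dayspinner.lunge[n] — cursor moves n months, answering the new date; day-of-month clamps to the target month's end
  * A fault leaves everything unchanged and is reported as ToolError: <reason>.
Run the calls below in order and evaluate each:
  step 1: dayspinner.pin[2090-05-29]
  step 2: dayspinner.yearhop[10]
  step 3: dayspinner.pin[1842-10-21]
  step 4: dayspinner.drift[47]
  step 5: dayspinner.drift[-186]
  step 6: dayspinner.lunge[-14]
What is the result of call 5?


Answer: 1842-06-04

Derivation:
% dayspinner.pin d='2090-05-29'
:: 2090-05-29
% dayspinner.yearhop n='10'
:: 2100-05-29
% dayspinner.pin d='1842-10-21'
:: 1842-10-21
% dayspinner.drift n='47'
:: 1842-12-07
% dayspinner.drift n='-186'
:: 1842-06-04
% dayspinner.lunge n='-14'
:: 1841-04-04


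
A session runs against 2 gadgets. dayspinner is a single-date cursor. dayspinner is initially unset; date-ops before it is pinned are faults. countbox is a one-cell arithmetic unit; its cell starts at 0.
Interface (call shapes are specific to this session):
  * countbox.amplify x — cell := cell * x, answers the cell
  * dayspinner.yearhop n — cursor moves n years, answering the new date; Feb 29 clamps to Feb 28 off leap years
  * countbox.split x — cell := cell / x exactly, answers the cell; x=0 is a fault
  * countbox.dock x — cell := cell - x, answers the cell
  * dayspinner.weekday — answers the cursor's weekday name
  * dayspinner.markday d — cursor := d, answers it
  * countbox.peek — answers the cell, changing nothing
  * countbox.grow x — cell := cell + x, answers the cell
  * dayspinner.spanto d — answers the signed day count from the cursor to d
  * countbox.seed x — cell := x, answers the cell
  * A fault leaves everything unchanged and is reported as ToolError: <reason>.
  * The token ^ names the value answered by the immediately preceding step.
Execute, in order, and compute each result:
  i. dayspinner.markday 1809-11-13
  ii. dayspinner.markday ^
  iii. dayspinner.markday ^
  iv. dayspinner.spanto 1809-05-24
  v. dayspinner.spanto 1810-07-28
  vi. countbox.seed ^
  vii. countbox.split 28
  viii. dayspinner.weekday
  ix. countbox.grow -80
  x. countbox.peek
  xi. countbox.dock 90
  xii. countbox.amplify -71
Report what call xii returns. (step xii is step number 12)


>> dayspinner.markday(d=1809-11-13)
<< 1809-11-13
>> dayspinner.markday(d=^)
<< 1809-11-13
>> dayspinner.markday(d=^)
<< 1809-11-13
>> dayspinner.spanto(d=1809-05-24)
<< -173
>> dayspinner.spanto(d=1810-07-28)
<< 257
>> countbox.seed(x=^)
<< 257
>> countbox.split(x=28)
<< 257/28
>> dayspinner.weekday()
<< Monday
>> countbox.grow(x=-80)
<< -1983/28
>> countbox.peek()
<< -1983/28
>> countbox.dock(x=90)
<< -4503/28
>> countbox.amplify(x=-71)
<< 319713/28

Answer: 319713/28


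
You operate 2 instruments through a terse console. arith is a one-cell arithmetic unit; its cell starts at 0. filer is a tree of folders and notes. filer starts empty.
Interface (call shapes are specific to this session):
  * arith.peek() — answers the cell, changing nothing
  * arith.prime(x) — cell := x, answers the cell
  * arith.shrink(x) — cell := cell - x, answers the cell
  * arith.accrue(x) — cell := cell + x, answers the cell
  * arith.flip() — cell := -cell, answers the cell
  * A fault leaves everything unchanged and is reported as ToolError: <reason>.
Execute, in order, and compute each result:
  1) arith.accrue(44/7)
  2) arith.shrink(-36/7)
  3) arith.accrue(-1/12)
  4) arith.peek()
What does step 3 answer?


Answer: 953/84

Derivation:
~$ accrue x→44/7
[out] 44/7
~$ shrink x→-36/7
[out] 80/7
~$ accrue x→-1/12
[out] 953/84
~$ peek
[out] 953/84


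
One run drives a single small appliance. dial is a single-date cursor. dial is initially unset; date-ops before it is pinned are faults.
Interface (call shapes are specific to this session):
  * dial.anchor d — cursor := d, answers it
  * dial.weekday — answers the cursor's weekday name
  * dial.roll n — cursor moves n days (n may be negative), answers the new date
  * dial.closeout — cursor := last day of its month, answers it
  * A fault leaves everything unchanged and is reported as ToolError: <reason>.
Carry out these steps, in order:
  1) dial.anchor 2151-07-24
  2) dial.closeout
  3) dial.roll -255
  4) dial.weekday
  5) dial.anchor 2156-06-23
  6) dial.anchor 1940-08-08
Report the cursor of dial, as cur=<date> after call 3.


# 1. anchor(d: 2151-07-24) => 2151-07-24
# 2. closeout() => 2151-07-31
# 3. roll(n: -255) => 2150-11-18
# 4. weekday() => Wednesday
# 5. anchor(d: 2156-06-23) => 2156-06-23
# 6. anchor(d: 1940-08-08) => 1940-08-08

Answer: cur=2150-11-18


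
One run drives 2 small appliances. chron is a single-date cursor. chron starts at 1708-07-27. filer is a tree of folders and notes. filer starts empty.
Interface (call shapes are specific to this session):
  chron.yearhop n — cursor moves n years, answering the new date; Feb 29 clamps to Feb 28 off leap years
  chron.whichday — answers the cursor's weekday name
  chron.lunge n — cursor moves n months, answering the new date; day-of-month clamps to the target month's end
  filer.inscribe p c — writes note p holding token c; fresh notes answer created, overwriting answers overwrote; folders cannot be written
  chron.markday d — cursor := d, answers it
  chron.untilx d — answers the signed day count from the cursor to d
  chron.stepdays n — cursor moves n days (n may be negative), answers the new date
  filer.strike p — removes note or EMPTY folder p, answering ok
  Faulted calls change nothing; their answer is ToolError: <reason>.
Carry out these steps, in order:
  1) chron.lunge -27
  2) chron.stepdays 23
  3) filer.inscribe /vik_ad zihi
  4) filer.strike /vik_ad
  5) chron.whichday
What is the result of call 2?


==> chron.lunge(n: -27)
<== 1706-04-27
==> chron.stepdays(n: 23)
<== 1706-05-20
==> filer.inscribe(p: /vik_ad, c: zihi)
<== created
==> filer.strike(p: /vik_ad)
<== ok
==> chron.whichday()
<== Thursday

Answer: 1706-05-20


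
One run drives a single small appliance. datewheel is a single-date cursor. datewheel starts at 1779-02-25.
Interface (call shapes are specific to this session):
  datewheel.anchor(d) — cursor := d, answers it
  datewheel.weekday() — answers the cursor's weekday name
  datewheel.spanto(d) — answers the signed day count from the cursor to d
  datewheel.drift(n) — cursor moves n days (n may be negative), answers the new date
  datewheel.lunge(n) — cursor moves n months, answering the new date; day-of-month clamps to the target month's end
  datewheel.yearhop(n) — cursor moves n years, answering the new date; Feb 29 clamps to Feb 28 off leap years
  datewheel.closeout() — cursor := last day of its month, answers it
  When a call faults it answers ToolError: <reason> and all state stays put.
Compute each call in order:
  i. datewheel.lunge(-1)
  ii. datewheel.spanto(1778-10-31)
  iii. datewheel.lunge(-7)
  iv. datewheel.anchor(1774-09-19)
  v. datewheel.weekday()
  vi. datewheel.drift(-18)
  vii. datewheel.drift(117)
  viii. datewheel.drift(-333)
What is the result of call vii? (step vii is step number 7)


Answer: 1774-12-27

Derivation:
-- 1. datewheel.lunge(n→-1) : 1779-01-25
-- 2. datewheel.spanto(d→1778-10-31) : -86
-- 3. datewheel.lunge(n→-7) : 1778-06-25
-- 4. datewheel.anchor(d→1774-09-19) : 1774-09-19
-- 5. datewheel.weekday() : Monday
-- 6. datewheel.drift(n→-18) : 1774-09-01
-- 7. datewheel.drift(n→117) : 1774-12-27
-- 8. datewheel.drift(n→-333) : 1774-01-28


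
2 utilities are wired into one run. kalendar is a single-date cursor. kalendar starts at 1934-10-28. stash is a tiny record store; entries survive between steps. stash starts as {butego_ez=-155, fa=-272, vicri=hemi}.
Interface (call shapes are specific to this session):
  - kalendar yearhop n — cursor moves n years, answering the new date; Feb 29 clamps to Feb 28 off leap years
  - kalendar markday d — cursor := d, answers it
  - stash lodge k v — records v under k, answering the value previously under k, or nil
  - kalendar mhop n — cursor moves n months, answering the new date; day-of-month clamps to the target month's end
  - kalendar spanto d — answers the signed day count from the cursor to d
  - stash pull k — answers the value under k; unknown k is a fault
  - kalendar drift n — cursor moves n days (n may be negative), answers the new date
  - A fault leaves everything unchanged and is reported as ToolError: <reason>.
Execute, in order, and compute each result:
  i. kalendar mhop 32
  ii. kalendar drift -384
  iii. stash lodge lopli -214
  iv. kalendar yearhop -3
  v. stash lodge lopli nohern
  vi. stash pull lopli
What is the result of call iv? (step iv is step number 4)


-> kalendar mhop(n=32)
<- 1937-06-28
-> kalendar drift(n=-384)
<- 1936-06-09
-> stash lodge(k=lopli, v=-214)
<- nil
-> kalendar yearhop(n=-3)
<- 1933-06-09
-> stash lodge(k=lopli, v=nohern)
<- -214
-> stash pull(k=lopli)
<- nohern

Answer: 1933-06-09


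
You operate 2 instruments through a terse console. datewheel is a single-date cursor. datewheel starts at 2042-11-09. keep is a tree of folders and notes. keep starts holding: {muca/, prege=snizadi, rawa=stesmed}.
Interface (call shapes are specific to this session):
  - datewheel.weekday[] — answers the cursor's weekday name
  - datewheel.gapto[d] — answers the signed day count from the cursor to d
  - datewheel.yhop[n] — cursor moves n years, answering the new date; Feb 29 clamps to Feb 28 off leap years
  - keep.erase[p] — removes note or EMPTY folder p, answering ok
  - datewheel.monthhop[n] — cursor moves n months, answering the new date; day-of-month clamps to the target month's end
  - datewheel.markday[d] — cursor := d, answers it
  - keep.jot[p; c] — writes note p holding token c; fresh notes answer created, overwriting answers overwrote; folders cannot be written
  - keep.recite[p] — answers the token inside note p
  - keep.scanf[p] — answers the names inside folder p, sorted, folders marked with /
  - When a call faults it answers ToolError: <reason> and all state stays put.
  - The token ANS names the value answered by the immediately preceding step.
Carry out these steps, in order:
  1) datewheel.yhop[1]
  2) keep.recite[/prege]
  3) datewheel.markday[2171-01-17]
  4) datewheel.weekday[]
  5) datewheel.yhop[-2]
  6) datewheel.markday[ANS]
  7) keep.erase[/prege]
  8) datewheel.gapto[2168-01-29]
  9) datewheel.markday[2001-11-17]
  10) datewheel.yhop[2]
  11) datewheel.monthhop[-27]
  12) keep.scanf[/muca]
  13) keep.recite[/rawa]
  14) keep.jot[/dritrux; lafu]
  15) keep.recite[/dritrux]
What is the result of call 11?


Calling datewheel.yhop on n='1', → 2043-11-09.
Calling keep.recite on p='/prege', → snizadi.
I invoke datewheel.markday on d='2171-01-17', yielding 2171-01-17.
I use datewheel.weekday, and observe Thursday.
Then datewheel.yhop on n='-2', and get 2169-01-17.
Invoking datewheel.markday on d='ANS', and get 2169-01-17.
Next I call keep.erase on p='/prege', and observe ok.
Invoking datewheel.gapto on d='2168-01-29': -354.
I run datewheel.markday on d='2001-11-17', and get 2001-11-17.
Calling datewheel.yhop on n='2', → 2003-11-17.
Using datewheel.monthhop on n='-27', and observe 2001-08-17.
I call keep.scanf on p='/muca', and observe [].
I try keep.recite on p='/rawa', yielding stesmed.
Calling keep.jot on p='/dritrux', c='lafu': created.
Calling keep.recite on p='/dritrux', and get lafu.

Answer: 2001-08-17


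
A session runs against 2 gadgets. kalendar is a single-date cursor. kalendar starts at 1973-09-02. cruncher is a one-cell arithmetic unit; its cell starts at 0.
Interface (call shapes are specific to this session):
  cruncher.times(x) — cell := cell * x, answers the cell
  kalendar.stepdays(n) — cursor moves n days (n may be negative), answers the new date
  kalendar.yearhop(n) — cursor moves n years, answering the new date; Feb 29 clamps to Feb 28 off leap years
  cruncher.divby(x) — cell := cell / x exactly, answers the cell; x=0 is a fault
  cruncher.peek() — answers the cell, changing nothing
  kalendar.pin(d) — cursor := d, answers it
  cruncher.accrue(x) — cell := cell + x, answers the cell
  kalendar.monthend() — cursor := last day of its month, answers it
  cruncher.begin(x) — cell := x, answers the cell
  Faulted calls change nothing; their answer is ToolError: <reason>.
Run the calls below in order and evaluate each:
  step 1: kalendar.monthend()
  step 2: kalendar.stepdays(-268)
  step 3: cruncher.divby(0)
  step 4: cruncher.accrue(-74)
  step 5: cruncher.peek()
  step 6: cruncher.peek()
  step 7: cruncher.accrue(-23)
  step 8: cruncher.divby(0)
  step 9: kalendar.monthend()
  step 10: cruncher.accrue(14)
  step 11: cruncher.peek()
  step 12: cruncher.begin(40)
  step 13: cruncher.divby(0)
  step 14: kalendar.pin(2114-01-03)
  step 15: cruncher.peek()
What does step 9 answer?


Answer: 1973-01-31

Derivation:
==> monthend()
<== 1973-09-30
==> stepdays(-268)
<== 1973-01-05
==> divby(0)
<== ToolError: division by zero
==> accrue(-74)
<== -74
==> peek()
<== -74
==> peek()
<== -74
==> accrue(-23)
<== -97
==> divby(0)
<== ToolError: division by zero
==> monthend()
<== 1973-01-31
==> accrue(14)
<== -83
==> peek()
<== -83
==> begin(40)
<== 40
==> divby(0)
<== ToolError: division by zero
==> pin(2114-01-03)
<== 2114-01-03
==> peek()
<== 40


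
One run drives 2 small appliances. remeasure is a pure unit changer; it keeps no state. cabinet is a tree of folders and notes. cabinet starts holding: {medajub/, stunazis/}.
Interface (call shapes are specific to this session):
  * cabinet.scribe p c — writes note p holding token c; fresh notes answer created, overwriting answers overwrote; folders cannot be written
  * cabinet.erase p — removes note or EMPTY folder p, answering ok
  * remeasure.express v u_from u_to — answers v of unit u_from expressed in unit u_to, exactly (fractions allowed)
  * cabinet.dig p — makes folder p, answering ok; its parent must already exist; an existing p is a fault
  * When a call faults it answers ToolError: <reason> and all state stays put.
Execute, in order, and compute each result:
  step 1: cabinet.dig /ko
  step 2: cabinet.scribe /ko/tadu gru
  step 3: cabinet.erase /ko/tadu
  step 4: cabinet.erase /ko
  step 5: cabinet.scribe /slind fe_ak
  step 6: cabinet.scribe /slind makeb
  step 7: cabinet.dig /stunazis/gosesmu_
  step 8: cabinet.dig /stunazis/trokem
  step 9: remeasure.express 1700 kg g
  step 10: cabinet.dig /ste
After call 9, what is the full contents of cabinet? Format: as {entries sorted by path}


Step: cabinet.dig[/ko]
Result: ok
Step: cabinet.scribe[/ko/tadu; gru]
Result: created
Step: cabinet.erase[/ko/tadu]
Result: ok
Step: cabinet.erase[/ko]
Result: ok
Step: cabinet.scribe[/slind; fe_ak]
Result: created
Step: cabinet.scribe[/slind; makeb]
Result: overwrote
Step: cabinet.dig[/stunazis/gosesmu_]
Result: ok
Step: cabinet.dig[/stunazis/trokem]
Result: ok
Step: remeasure.express[1700; kg; g]
Result: 1700000
Step: cabinet.dig[/ste]
Result: ok

Answer: {medajub/, slind=makeb, stunazis/, stunazis/gosesmu_/, stunazis/trokem/}


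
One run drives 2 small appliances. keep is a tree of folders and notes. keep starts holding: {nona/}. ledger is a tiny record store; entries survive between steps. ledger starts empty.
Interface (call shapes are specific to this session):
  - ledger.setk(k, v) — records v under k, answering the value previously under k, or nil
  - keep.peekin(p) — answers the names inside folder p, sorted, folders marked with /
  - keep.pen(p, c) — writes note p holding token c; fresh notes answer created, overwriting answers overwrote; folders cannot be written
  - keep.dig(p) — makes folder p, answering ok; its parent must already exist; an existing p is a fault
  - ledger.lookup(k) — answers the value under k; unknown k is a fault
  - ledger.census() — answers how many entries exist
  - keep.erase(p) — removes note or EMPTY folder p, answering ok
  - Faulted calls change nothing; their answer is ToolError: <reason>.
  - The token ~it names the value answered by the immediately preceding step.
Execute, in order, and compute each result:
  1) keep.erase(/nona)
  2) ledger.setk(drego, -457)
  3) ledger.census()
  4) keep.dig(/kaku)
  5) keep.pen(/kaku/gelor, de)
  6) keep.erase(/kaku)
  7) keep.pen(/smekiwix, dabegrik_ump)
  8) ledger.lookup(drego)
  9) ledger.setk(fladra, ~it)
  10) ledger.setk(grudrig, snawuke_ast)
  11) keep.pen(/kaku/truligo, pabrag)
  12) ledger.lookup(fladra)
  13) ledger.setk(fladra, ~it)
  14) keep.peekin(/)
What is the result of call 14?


Using erase passing p: /nona, yielding ok.
I invoke setk passing k: drego, v: -457, → nil.
Using census(), and observe 1.
Next I call dig passing p: /kaku, — result: ok.
I try pen passing p: /kaku/gelor, c: de, and observe created.
Invoking erase passing p: /kaku, and get ToolError: not empty.
Invoking pen passing p: /smekiwix, c: dabegrik_ump, and observe created.
Then lookup passing k: drego, → -457.
Using setk passing k: fladra, v: ~it, yielding nil.
I call setk passing k: grudrig, v: snawuke_ast, → nil.
I try pen passing p: /kaku/truligo, c: pabrag, and observe created.
I invoke lookup passing k: fladra, → -457.
I run setk passing k: fladra, v: ~it, — result: -457.
I call peekin passing p: /, and see [kaku/, smekiwix].

Answer: [kaku/, smekiwix]


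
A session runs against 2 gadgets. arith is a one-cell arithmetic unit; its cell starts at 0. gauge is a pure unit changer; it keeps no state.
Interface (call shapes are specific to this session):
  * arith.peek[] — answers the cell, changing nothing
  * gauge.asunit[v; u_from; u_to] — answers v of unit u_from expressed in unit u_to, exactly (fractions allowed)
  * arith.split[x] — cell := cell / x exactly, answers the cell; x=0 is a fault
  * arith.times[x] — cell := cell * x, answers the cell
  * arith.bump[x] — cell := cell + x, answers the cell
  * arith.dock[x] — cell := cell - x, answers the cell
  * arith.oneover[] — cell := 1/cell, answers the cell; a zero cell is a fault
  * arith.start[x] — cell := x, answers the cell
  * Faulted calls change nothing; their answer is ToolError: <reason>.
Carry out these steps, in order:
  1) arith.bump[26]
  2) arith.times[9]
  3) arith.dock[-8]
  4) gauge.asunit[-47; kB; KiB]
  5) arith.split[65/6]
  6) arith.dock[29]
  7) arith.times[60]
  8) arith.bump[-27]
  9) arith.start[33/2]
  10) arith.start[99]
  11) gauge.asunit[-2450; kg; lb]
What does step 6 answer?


[in] arith.bump x=26
:: 26
[in] arith.times x=9
:: 234
[in] arith.dock x=-8
:: 242
[in] gauge.asunit v=-47 u_from=kB u_to=KiB
:: -5875/128
[in] arith.split x=65/6
:: 1452/65
[in] arith.dock x=29
:: -433/65
[in] arith.times x=60
:: -5196/13
[in] arith.bump x=-27
:: -5547/13
[in] arith.start x=33/2
:: 33/2
[in] arith.start x=99
:: 99
[in] gauge.asunit v=-2450 u_from=kg u_to=lb
:: -35000000000/6479891

Answer: -433/65


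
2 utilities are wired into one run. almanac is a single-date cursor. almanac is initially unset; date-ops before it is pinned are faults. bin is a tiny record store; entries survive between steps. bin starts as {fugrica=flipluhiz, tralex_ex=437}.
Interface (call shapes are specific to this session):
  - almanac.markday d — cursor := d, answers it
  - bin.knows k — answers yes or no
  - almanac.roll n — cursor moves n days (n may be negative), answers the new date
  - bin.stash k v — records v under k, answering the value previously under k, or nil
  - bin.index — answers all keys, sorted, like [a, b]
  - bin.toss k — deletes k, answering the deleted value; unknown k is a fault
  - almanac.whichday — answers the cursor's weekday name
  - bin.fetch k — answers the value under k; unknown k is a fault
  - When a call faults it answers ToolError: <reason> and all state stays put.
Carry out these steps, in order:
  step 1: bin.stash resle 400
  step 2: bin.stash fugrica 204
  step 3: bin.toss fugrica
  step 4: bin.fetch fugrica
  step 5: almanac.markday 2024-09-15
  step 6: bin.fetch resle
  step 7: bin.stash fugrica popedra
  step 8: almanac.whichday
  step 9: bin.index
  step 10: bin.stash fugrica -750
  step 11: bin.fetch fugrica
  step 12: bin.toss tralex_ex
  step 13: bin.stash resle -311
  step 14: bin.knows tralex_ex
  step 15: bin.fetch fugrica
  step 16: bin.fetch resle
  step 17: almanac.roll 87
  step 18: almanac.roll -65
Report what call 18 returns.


;; bin.stash(k→resle, v→400) ~> nil
;; bin.stash(k→fugrica, v→204) ~> flipluhiz
;; bin.toss(k→fugrica) ~> 204
;; bin.fetch(k→fugrica) ~> ToolError: no such key fugrica
;; almanac.markday(d→2024-09-15) ~> 2024-09-15
;; bin.fetch(k→resle) ~> 400
;; bin.stash(k→fugrica, v→popedra) ~> nil
;; almanac.whichday() ~> Sunday
;; bin.index() ~> [fugrica, resle, tralex_ex]
;; bin.stash(k→fugrica, v→-750) ~> popedra
;; bin.fetch(k→fugrica) ~> -750
;; bin.toss(k→tralex_ex) ~> 437
;; bin.stash(k→resle, v→-311) ~> 400
;; bin.knows(k→tralex_ex) ~> no
;; bin.fetch(k→fugrica) ~> -750
;; bin.fetch(k→resle) ~> -311
;; almanac.roll(n→87) ~> 2024-12-11
;; almanac.roll(n→-65) ~> 2024-10-07

Answer: 2024-10-07
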